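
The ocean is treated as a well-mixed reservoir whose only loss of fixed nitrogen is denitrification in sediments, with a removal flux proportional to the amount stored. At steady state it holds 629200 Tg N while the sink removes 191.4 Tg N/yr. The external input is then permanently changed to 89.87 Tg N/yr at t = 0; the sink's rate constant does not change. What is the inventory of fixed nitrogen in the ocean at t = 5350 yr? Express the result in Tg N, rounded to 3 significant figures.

361000 Tg N

The sink rate constant is k = F₀/M₀ = 191.4/629200 = 0.0003042 yr⁻¹.
Solving dM/dt = F₁ − kM with M(0) = M₀ gives M(t) = F₁/k + (M₀ − F₁/k)·e^(−kt).
F₁/k = 89.87/0.0003042 = 295430 Tg N; kt = 0.0003042 × 5350 = 1.627, e^(−kt) = 0.1964.
M(5350) = 295430 + (629200 − 295430) × 0.1964 = 295430 + 65560 = 361000 Tg N.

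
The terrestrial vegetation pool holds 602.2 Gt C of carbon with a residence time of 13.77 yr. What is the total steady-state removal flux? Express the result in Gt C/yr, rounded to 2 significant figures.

F = M / τ = 602.2 / 13.77 = 43.73 Gt C/yr.

44 Gt C/yr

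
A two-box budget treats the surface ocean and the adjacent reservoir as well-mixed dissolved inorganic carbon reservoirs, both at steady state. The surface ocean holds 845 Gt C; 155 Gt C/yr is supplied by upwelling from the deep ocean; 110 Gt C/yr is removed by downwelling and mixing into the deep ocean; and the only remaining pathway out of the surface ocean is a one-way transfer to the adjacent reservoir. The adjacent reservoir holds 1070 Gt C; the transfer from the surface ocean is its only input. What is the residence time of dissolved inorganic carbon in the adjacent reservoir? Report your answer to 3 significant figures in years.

Balance the surface ocean: ΣF_in = 155.00 Gt C/yr.
Transfer to the adjacent reservoir = ΣF_in − (110) = 45.000 Gt C/yr.
At steady state the output of the adjacent reservoir equals its input, 45.000 Gt C/yr.
τ = M / F = 1070 / 45.000 = 23.78 yr.

23.8 yr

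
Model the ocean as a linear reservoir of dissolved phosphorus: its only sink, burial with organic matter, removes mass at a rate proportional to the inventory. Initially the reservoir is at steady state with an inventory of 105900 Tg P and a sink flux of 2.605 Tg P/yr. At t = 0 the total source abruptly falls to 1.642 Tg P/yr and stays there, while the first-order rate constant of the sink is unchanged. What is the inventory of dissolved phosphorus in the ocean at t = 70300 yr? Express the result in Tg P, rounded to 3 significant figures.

73700 Tg P

τ = M₀/F₀ = 105900/2.605 = 40650 yr; rate constant k = 1/τ.
New steady state M_∞ = F₁/k = F₁·τ = 1.642 × 40650 = 66752 Tg P.
M(t) = M_∞ + (M₀ − M_∞)·e^(−t/τ); t/τ = 70300/40650 = 1.729, so e^(−t/τ) = 0.1774.
M(t) = 66752 + 39150 × 0.1774 = 73697 Tg P.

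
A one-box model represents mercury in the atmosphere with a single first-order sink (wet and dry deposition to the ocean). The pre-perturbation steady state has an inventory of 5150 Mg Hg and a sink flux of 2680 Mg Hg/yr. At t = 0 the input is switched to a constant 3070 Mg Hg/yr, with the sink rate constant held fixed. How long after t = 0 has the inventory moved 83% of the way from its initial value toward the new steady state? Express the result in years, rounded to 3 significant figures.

τ = M₀/F₀ = 5150/2680 = 1.922 yr.
The remaining gap fraction is e^(−t/τ); 83% covered ⇒ e^(−t/τ) = 0.170.
t = −τ ln(0.170) = 1.922 × 1.772 = 3.405 yr.

3.41 yr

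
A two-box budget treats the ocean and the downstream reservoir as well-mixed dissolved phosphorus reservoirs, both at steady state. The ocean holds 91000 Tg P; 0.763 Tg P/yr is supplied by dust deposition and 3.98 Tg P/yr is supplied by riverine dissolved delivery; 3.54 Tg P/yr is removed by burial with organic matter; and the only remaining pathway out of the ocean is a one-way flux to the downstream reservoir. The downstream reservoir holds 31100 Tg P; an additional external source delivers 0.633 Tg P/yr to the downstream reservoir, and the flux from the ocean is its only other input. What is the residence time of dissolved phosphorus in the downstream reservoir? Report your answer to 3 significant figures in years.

16900 yr

Balance the ocean: ΣF_in = 0.763 + 3.98 = 4.7430 Tg P/yr.
Flux to the downstream reservoir = ΣF_in − (3.54) = 1.2030 Tg P/yr.
Total input to the downstream reservoir = 1.2030 + 0.633 = 1.8360 Tg P/yr; at steady state this equals its total output.
τ = M / F = 31100 / 1.8360 = 16940 yr.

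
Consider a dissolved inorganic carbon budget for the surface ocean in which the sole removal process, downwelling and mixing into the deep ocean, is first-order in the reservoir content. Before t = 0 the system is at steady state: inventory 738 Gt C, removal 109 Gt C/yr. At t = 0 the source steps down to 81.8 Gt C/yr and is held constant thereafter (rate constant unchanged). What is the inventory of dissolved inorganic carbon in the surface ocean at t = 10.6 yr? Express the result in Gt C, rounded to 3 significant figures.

592 Gt C

Residence time τ = M₀/F₀ = 6.771 yr. The eventual steady state is M_∞ = M₀·(F₁/F₀) = 738 × 81.8/109 = 553.84 Gt C.
The anomaly ΔM(t) = M(t) − M_∞ decays as ΔM₀·e^(−t/τ) with ΔM₀ = 738 − 553.84 = 184.2 Gt C.
At t = 10.6 yr, e^(−t/τ) = e^(−1.566) = 0.2090, so ΔM = 38.48 Gt C and M = 553.84 + 38.48 = 592.32 Gt C.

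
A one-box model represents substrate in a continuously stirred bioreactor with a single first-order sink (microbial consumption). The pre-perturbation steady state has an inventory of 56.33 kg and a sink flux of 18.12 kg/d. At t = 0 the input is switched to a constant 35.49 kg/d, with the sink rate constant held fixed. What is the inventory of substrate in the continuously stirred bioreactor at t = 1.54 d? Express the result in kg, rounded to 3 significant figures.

τ = M₀/F₀ = 56.33/18.12 = 3.109 d; rate constant k = 1/τ.
New steady state M_∞ = F₁/k = F₁·τ = 35.49 × 3.109 = 110.33 kg.
M(t) = M_∞ + (M₀ − M_∞)·e^(−t/τ); t/τ = 1.54/3.109 = 0.4954, so e^(−t/τ) = 0.6093.
M(t) = 110.33 − 54.00 × 0.6093 = 77.425 kg.

77.4 kg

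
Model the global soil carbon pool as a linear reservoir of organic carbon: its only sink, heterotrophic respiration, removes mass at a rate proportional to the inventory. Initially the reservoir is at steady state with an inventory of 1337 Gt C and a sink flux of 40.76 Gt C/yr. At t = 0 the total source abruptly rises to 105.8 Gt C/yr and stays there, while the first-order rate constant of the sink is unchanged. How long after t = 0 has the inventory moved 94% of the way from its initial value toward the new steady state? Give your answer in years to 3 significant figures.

92.3 yr

τ = M₀/F₀ = 1337/40.76 = 32.80 yr.
The remaining gap fraction is e^(−t/τ); 94% covered ⇒ e^(−t/τ) = 0.0600.
t = −τ ln(0.0600) = 32.80 × 2.813 = 92.28 yr.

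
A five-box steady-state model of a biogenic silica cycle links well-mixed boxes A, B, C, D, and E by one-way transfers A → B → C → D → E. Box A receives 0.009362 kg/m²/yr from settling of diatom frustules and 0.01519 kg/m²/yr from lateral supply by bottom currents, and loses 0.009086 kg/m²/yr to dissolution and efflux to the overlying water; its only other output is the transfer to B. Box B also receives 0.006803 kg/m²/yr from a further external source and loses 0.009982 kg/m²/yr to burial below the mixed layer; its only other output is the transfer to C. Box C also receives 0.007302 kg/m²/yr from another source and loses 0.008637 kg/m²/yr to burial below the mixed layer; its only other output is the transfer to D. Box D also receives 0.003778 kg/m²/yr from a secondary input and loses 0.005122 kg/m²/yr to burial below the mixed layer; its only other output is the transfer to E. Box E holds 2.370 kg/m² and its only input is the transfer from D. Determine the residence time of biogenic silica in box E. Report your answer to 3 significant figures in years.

Box A: F(A→B) = (0.009362 + 0.01519) − 0.009086 = 0.015466 kg/m²/yr.
Box B: F(B→C) = (0.015466 + 0.006803) − 0.009982 = 0.012287 kg/m²/yr.
Box C: F(C→D) = (0.012287 + 0.007302) − 0.008637 = 0.010952 kg/m²/yr.
Box D: F(D→E) = (0.010952 + 0.003778) − 0.005122 = 0.0096080 kg/m²/yr.
Box E throughput = its input = 0.0096080 kg/m²/yr; τ = 2.370 / 0.0096080 = 246.7 yr.

247 yr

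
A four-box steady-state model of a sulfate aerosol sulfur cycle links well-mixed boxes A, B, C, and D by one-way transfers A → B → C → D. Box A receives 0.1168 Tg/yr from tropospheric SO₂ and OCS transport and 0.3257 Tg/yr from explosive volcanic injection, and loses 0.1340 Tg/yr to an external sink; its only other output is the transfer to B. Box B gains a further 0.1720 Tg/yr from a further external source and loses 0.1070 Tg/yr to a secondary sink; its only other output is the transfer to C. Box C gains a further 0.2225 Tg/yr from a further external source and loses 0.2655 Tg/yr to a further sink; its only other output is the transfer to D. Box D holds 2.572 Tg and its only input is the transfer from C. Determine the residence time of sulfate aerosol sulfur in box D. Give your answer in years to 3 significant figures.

Box A: F(A→B) = (0.1168 + 0.3257) − 0.1340 = 0.30850 Tg/yr.
Box B: F(B→C) = (0.30850 + 0.1720) − 0.1070 = 0.37350 Tg/yr.
Box C: F(C→D) = (0.37350 + 0.2225) − 0.2655 = 0.33050 Tg/yr.
Box D throughput = its input = 0.33050 Tg/yr; τ = 2.572 / 0.33050 = 7.782 yr.

7.78 yr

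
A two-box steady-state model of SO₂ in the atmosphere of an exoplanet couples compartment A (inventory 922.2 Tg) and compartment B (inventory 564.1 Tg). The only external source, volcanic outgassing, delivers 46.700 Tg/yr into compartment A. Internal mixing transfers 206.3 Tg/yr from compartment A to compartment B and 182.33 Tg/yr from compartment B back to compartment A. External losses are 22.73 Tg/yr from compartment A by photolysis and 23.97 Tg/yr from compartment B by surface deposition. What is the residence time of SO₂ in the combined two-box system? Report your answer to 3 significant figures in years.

Treat the two boxes together as one reservoir: the mixing fluxes between them are internal recycling, so τ = ΣM / Σ(external losses).
M_total = 922.2 + 564.1 = 1486.3 Tg.
ΣF_external_out = 22.73 + 23.97 = 46.700 Tg/yr.
τ = M_total / ΣF_ext = 1486.3 / 46.700 = 31.83 yr.

31.8 yr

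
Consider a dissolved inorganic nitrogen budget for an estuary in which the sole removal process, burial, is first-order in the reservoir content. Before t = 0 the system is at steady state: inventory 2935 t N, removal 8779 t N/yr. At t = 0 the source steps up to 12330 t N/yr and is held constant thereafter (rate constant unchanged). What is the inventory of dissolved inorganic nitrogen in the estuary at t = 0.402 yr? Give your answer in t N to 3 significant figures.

3770 t N

The sink rate constant is k = F₀/M₀ = 8779/2935 = 2.991 yr⁻¹.
Solving dM/dt = F₁ − kM with M(0) = M₀ gives M(t) = F₁/k + (M₀ − F₁/k)·e^(−kt).
F₁/k = 12330/2.991 = 4122.2 t N; kt = 2.991 × 0.402 = 1.202, e^(−kt) = 0.3005.
M(0.402) = 4122.2 + (2935 − 4122.2) × 0.3005 = 4122.2 − 356.7 = 3765.5 t N.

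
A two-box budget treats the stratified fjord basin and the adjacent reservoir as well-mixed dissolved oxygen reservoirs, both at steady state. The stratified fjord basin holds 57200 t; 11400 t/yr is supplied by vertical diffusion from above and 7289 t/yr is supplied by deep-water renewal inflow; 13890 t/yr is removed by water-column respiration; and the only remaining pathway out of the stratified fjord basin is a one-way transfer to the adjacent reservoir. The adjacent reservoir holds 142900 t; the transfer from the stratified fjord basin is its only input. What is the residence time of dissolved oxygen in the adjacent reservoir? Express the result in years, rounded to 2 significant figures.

Balance the stratified fjord basin: ΣF_in = 11400 + 7289 = 18689 t/yr.
Transfer to the adjacent reservoir = ΣF_in − (13890) = 4799.0 t/yr.
At steady state the output of the adjacent reservoir equals its input, 4799.0 t/yr.
τ = M / F = 142900 / 4799.0 = 29.78 yr.

30 yr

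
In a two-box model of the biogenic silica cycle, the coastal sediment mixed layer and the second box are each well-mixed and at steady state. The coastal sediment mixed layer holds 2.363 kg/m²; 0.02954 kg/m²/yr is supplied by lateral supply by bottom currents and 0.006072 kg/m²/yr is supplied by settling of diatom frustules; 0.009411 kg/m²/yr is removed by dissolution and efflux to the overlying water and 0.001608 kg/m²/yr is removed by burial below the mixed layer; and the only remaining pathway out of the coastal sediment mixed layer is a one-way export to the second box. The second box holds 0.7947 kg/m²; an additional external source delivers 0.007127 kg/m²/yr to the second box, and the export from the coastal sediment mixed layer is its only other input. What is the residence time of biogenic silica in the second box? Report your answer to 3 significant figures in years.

Balance the coastal sediment mixed layer: ΣF_in = 0.02954 + 0.006072 = 0.035612 kg/m²/yr.
Export to the second box = ΣF_in − (0.009411 + 0.001608) = 0.024593 kg/m²/yr.
Total input to the second box = 0.024593 + 0.007127 = 0.031720 kg/m²/yr; at steady state this equals its total output.
τ = M / F = 0.7947 / 0.031720 = 25.05 yr.

25.1 yr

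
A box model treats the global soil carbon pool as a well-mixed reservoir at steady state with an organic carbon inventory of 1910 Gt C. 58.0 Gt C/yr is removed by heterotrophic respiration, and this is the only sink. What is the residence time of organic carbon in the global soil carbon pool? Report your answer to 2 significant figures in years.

33 yr

τ = M / F = 1910 / 58.0 = 32.93 yr.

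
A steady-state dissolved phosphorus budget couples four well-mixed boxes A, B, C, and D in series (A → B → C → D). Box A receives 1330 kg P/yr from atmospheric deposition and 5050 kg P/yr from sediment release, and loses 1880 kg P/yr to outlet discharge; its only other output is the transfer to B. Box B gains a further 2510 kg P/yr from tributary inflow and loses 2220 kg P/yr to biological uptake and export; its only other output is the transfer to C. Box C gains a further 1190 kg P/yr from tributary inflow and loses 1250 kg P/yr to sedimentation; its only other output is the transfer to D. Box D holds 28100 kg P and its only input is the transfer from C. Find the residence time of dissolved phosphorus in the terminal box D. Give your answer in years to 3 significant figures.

Box A: F(A→B) = (1330 + 5050) − 1880 = 4500.0 kg P/yr.
Box B: F(B→C) = (4500.0 + 2510) − 2220 = 4790.0 kg P/yr.
Box C: F(C→D) = (4790.0 + 1190) − 1250 = 4730.0 kg P/yr.
Box D throughput = its input = 4730.0 kg P/yr; τ = 28100 / 4730.0 = 5.941 yr.

5.94 yr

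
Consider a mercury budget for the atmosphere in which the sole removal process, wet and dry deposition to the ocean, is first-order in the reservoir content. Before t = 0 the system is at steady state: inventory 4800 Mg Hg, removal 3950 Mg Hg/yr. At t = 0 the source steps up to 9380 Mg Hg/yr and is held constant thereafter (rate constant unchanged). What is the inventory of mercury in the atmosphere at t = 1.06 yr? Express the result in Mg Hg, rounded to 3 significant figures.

The sink rate constant is k = F₀/M₀ = 3950/4800 = 0.8229 yr⁻¹.
Solving dM/dt = F₁ − kM with M(0) = M₀ gives M(t) = F₁/k + (M₀ − F₁/k)·e^(−kt).
F₁/k = 9380/0.8229 = 11398 Mg Hg; kt = 0.8229 × 1.06 = 0.8723, e^(−kt) = 0.4180.
M(1.06) = 11398 + (4800 − 11398) × 0.4180 = 11398 − 2758 = 8640.4 Mg Hg.

8640 Mg Hg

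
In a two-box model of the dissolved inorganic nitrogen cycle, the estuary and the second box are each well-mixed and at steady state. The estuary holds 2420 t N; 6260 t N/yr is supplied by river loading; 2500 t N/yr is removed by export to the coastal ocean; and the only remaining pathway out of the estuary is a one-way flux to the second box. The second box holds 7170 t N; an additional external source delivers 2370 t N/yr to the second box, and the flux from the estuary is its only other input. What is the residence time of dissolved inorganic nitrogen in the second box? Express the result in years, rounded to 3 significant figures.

1.17 yr

Balance the estuary: ΣF_in = 6260.0 t N/yr.
Flux to the second box = ΣF_in − (2500) = 3760.0 t N/yr.
Total input to the second box = 3760.0 + 2370 = 6130.0 t N/yr; at steady state this equals its total output.
τ = M / F = 7170 / 6130.0 = 1.170 yr.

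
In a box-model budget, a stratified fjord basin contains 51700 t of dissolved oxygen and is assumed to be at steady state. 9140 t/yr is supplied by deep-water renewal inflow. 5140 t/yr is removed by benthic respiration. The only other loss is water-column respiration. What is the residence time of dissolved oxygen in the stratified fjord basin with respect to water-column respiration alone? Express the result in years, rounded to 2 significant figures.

13 yr

At steady state ΣF_in = ΣF_out.
ΣF_in = 9140.0 t/yr.
Water-column respiration flux = ΣF_in − (5140) = 9140.0 − 5140 = 4000 t/yr.
τ = M / F = 51700 / 4000 = 12.93 yr.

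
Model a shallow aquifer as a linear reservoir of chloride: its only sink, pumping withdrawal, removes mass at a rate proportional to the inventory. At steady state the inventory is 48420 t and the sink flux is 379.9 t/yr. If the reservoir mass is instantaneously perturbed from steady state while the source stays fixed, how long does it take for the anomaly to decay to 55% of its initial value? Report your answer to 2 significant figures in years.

For a linear reservoir the anomaly decays as exp(−t/τ) with τ = M/F = 48420/379.9 = 127.5 yr.
exp(−t/τ) = 0.55 ⇒ t = −τ ln(0.55) = 127.5 × 0.5978 = 76.20 yr.

76 yr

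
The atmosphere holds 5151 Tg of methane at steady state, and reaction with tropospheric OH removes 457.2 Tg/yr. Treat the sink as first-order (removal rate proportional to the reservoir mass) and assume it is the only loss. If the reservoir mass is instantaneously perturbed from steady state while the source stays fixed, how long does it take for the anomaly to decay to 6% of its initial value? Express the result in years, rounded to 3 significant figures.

31.7 yr

For a linear reservoir the anomaly decays as exp(−t/τ) with τ = M/F = 5151/457.2 = 11.27 yr.
exp(−t/τ) = 0.06 ⇒ t = −τ ln(0.06) = 11.27 × 2.813 = 31.70 yr.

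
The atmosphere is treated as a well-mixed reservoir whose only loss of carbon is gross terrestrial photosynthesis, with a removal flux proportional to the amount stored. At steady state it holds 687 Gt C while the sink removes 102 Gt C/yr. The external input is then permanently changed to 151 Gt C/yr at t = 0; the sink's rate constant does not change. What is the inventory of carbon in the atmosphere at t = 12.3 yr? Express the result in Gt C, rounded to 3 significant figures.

Residence time τ = M₀/F₀ = 6.735 yr. The eventual steady state is M_∞ = M₀·(F₁/F₀) = 687 × 151/102 = 1017.0 Gt C.
The anomaly ΔM(t) = M(t) − M_∞ decays as ΔM₀·e^(−t/τ) with ΔM₀ = 687 − 1017.0 = −330.0 Gt C.
At t = 12.3 yr, e^(−t/τ) = e^(−1.826) = 0.1610, so ΔM = −53.14 Gt C and M = 1017.0 − 53.14 = 963.89 Gt C.

964 Gt C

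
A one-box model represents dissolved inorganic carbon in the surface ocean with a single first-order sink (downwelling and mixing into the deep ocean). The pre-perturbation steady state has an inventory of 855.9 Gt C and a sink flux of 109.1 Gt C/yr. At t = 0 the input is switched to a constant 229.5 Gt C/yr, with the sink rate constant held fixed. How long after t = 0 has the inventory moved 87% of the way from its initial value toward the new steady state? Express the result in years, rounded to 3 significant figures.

τ = M₀/F₀ = 855.9/109.1 = 7.845 yr.
The remaining gap fraction is e^(−t/τ); 87% covered ⇒ e^(−t/τ) = 0.130.
t = −τ ln(0.130) = 7.845 × 2.040 = 16.01 yr.

16.0 yr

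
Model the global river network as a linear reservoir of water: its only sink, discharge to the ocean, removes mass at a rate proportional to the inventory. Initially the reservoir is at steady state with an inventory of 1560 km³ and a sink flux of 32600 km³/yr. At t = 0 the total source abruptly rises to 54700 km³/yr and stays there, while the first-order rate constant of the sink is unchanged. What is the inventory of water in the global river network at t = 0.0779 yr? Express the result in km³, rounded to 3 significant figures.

Residence time τ = M₀/F₀ = 0.04785 yr. The eventual steady state is M_∞ = M₀·(F₁/F₀) = 1560 × 54700/32600 = 2617.5 km³.
The anomaly ΔM(t) = M(t) − M_∞ decays as ΔM₀·e^(−t/τ) with ΔM₀ = 1560 − 2617.5 = −1058 km³.
At t = 0.0779 yr, e^(−t/τ) = e^(−1.628) = 0.1963, so ΔM = −207.6 km³ and M = 2617.5 − 207.6 = 2409.9 km³.

2410 km³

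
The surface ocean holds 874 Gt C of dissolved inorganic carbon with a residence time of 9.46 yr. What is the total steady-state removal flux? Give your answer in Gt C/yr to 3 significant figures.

92.4 Gt C/yr

F = M / τ = 874 / 9.46 = 92.39 Gt C/yr.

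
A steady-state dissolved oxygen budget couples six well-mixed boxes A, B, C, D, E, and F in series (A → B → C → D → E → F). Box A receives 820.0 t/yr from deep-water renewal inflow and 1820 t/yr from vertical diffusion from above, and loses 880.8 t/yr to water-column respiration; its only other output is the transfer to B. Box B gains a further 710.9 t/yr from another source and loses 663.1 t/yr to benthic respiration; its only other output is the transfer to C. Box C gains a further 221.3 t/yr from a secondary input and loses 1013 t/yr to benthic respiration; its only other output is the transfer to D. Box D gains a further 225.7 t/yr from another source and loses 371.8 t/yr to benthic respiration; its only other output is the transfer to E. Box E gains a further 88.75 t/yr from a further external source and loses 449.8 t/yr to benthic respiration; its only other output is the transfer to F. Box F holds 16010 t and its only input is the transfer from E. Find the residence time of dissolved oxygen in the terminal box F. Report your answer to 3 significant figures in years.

31.5 yr

Box A: F(A→B) = (820.0 + 1820) − 880.8 = 1759.2 t/yr.
Box B: F(B→C) = (1759.2 + 710.9) − 663.1 = 1807.0 t/yr.
Box C: F(C→D) = (1807.0 + 221.3) − 1013 = 1015.3 t/yr.
Box D: F(D→E) = (1015.3 + 225.7) − 371.8 = 869.20 t/yr.
Box E: F(E→F) = (869.20 + 88.75) − 449.8 = 508.15 t/yr.
Box F throughput = its input = 508.15 t/yr; τ = 16010 / 508.15 = 31.51 yr.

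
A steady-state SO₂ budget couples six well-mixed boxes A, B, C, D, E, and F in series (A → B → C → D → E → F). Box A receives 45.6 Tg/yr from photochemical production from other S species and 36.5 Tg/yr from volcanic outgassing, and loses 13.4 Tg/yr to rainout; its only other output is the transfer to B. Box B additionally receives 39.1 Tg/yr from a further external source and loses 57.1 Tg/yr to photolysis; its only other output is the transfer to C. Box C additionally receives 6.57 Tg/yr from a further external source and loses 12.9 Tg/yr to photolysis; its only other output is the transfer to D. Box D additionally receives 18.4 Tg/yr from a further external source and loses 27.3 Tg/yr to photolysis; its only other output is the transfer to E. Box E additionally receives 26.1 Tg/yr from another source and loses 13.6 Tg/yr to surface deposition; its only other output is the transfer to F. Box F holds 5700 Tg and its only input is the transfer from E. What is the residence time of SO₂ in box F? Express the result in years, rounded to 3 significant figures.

119 yr

Box A: F(A→B) = (45.6 + 36.5) − 13.4 = 68.700 Tg/yr.
Box B: F(B→C) = (68.700 + 39.1) − 57.1 = 50.700 Tg/yr.
Box C: F(C→D) = (50.700 + 6.57) − 12.9 = 44.370 Tg/yr.
Box D: F(D→E) = (44.370 + 18.4) − 27.3 = 35.470 Tg/yr.
Box E: F(E→F) = (35.470 + 26.1) − 13.6 = 47.970 Tg/yr.
Box F throughput = its input = 47.970 Tg/yr; τ = 5700 / 47.970 = 118.8 yr.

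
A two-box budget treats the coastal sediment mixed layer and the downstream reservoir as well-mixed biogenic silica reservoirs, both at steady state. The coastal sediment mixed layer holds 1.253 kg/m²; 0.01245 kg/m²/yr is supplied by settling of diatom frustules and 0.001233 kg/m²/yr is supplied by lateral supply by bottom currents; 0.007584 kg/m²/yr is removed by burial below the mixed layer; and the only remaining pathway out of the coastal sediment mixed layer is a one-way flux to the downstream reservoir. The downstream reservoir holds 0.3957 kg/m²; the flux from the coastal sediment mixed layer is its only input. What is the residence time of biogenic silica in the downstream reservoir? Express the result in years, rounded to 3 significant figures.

Balance the coastal sediment mixed layer: ΣF_in = 0.01245 + 0.001233 = 0.013683 kg/m²/yr.
Flux to the downstream reservoir = ΣF_in − (0.007584) = 0.0060990 kg/m²/yr.
At steady state the output of the downstream reservoir equals its input, 0.0060990 kg/m²/yr.
τ = M / F = 0.3957 / 0.0060990 = 64.88 yr.

64.9 yr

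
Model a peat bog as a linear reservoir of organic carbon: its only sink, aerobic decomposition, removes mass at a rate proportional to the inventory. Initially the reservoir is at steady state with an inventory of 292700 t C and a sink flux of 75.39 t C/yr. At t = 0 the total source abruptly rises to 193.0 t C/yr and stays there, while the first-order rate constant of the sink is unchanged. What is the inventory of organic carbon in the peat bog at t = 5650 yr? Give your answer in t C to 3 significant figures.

Residence time τ = M₀/F₀ = 3882 yr. The eventual steady state is M_∞ = M₀·(F₁/F₀) = 292700 × 193.0/75.39 = 749320 t C.
The anomaly ΔM(t) = M(t) − M_∞ decays as ΔM₀·e^(−t/τ) with ΔM₀ = 292700 − 749320 = −456600 t C.
At t = 5650 yr, e^(−t/τ) = e^(−1.455) = 0.2333, so ΔM = −106500 t C and M = 749320 − 106500 = 642770 t C.

643000 t C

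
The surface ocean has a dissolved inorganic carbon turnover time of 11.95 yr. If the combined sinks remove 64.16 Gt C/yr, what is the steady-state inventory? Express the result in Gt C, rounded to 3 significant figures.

767 Gt C

τ = M/F ⇒ M = τ × F = 11.95 × 64.16 = 766.7 Gt C.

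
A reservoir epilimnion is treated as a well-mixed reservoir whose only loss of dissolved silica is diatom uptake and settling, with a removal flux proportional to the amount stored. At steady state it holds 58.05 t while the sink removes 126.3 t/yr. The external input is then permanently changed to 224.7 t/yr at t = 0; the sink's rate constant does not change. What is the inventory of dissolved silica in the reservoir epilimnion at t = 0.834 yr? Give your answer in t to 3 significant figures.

95.9 t

Residence time τ = M₀/F₀ = 0.4596 yr. The eventual steady state is M_∞ = M₀·(F₁/F₀) = 58.05 × 224.7/126.3 = 103.28 t.
The anomaly ΔM(t) = M(t) − M_∞ decays as ΔM₀·e^(−t/τ) with ΔM₀ = 58.05 − 103.28 = −45.23 t.
At t = 0.834 yr, e^(−t/τ) = e^(−1.815) = 0.1629, so ΔM = −7.368 t and M = 103.28 − 7.368 = 95.909 t.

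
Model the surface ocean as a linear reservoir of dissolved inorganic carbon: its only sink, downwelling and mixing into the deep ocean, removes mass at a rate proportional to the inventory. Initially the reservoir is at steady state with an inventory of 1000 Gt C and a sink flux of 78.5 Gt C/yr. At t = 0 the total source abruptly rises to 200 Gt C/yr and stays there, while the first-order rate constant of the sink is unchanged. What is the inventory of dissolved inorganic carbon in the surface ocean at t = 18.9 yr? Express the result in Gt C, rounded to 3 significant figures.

Residence time τ = M₀/F₀ = 12.74 yr. The eventual steady state is M_∞ = M₀·(F₁/F₀) = 1000 × 200/78.5 = 2547.8 Gt C.
The anomaly ΔM(t) = M(t) − M_∞ decays as ΔM₀·e^(−t/τ) with ΔM₀ = 1000 − 2547.8 = −1548 Gt C.
At t = 18.9 yr, e^(−t/τ) = e^(−1.484) = 0.2268, so ΔM = −351.0 Gt C and M = 2547.8 − 351.0 = 2196.7 Gt C.

2200 Gt C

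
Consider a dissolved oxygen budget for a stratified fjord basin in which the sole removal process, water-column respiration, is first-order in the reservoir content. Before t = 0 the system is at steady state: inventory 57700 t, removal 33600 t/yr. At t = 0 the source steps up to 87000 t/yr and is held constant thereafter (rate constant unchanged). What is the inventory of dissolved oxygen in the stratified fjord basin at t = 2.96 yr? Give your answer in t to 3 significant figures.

The sink rate constant is k = F₀/M₀ = 33600/57700 = 0.5823 yr⁻¹.
Solving dM/dt = F₁ − kM with M(0) = M₀ gives M(t) = F₁/k + (M₀ − F₁/k)·e^(−kt).
F₁/k = 87000/0.5823 = 149400 t; kt = 0.5823 × 2.96 = 1.724, e^(−kt) = 0.1784.
M(2.96) = 149400 + (57700 − 149400) × 0.1784 = 149400 − 16360 = 133040 t.

133000 t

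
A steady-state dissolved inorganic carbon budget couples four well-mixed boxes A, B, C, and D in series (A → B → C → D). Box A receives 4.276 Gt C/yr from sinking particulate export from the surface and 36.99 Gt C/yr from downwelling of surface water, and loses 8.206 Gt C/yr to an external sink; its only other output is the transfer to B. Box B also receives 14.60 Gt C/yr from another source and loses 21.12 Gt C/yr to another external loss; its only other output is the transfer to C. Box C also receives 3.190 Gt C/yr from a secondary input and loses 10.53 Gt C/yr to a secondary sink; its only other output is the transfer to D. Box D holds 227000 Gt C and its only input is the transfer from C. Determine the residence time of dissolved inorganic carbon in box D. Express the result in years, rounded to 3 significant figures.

11800 yr

Box A: F(A→B) = (4.276 + 36.99) − 8.206 = 33.060 Gt C/yr.
Box B: F(B→C) = (33.060 + 14.60) − 21.12 = 26.540 Gt C/yr.
Box C: F(C→D) = (26.540 + 3.190) − 10.53 = 19.200 Gt C/yr.
Box D throughput = its input = 19.200 Gt C/yr; τ = 227000 / 19.200 = 11820 yr.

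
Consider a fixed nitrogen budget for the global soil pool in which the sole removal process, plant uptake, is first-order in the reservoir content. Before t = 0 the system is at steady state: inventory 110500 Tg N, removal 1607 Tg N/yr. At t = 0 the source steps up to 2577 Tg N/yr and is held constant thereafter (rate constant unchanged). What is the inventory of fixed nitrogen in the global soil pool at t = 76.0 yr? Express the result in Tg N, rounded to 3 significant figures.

155000 Tg N

The sink rate constant is k = F₀/M₀ = 1607/110500 = 0.01454 yr⁻¹.
Solving dM/dt = F₁ − kM with M(0) = M₀ gives M(t) = F₁/k + (M₀ − F₁/k)·e^(−kt).
F₁/k = 2577/0.01454 = 177200 Tg N; kt = 0.01454 × 76.0 = 1.105, e^(−kt) = 0.3311.
M(76.0) = 177200 + (110500 − 177200) × 0.3311 = 177200 − 22090 = 155110 Tg N.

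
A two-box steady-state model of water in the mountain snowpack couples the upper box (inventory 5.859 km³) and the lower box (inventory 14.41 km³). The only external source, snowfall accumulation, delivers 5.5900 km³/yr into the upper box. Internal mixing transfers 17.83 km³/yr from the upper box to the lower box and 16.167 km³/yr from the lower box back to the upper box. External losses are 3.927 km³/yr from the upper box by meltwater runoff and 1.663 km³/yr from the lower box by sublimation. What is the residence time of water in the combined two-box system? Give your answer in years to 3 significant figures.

3.63 yr

Treat the two boxes together as one reservoir: the mixing fluxes between them are internal recycling, so τ = ΣM / Σ(external losses).
M_total = 5.859 + 14.41 = 20.269 km³.
ΣF_external_out = 3.927 + 1.663 = 5.5900 km³/yr.
τ = M_total / ΣF_ext = 20.269 / 5.5900 = 3.626 yr.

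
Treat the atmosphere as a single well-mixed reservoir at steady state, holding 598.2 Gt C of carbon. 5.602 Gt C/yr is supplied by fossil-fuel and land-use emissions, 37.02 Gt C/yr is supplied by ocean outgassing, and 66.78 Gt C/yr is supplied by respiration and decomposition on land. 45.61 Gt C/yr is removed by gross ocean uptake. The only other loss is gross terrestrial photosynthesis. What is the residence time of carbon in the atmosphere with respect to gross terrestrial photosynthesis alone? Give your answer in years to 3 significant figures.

At steady state ΣF_in = ΣF_out.
ΣF_in = 5.602 + 37.02 + 66.78 = 109.40 Gt C/yr.
Gross terrestrial photosynthesis flux = ΣF_in − (45.61) = 109.40 − 45.61 = 63.79 Gt C/yr.
τ = M / F = 598.2 / 63.79 = 9.377 yr.

9.38 yr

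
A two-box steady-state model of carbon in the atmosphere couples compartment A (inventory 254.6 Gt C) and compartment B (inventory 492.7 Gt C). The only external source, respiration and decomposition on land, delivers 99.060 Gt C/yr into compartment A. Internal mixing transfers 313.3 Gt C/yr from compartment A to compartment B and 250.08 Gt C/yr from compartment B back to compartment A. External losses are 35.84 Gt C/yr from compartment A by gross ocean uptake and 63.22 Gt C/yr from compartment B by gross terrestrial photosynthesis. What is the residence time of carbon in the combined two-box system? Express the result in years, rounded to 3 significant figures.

For the system as a whole, the A↔B exchange is internal and contributes nothing to the throughput; only the external sinks remove mass.
M_total = 254.6 + 492.7 = 747.30 Gt C.
ΣF_external_out = 35.84 + 63.22 = 99.060 Gt C/yr.
τ = M_total / ΣF_ext = 747.30 / 99.060 = 7.544 yr.

7.54 yr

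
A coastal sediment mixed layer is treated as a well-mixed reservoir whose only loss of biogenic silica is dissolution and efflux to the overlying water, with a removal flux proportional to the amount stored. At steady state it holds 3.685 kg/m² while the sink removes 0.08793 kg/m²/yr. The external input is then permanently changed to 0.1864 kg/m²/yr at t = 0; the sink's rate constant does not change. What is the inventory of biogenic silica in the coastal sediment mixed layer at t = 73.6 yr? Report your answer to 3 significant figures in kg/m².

7.10 kg/m²

The sink rate constant is k = F₀/M₀ = 0.08793/3.685 = 0.02386 yr⁻¹.
Solving dM/dt = F₁ − kM with M(0) = M₀ gives M(t) = F₁/k + (M₀ − F₁/k)·e^(−kt).
F₁/k = 0.1864/0.02386 = 7.8117 kg/m²; kt = 0.02386 × 73.6 = 1.756, e^(−kt) = 0.1727.
M(73.6) = 7.8117 + (3.685 − 7.8117) × 0.1727 = 7.8117 − 0.7127 = 7.0990 kg/m².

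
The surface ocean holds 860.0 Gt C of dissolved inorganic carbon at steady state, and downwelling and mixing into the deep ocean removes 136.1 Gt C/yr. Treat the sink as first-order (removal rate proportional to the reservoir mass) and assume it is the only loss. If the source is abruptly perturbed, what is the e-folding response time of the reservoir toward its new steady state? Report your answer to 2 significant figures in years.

6.3 yr

For a linear reservoir the response time equals the residence time τ = M/F.
τ = 860.0 / 136.1 = 6.319 yr.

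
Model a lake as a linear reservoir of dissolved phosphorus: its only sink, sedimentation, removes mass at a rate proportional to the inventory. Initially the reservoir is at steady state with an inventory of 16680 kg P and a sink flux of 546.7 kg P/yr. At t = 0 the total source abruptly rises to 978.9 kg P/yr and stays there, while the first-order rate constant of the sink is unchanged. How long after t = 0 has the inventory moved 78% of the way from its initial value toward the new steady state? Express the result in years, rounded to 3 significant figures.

τ = M₀/F₀ = 16680/546.7 = 30.51 yr.
The remaining gap fraction is e^(−t/τ); 78% covered ⇒ e^(−t/τ) = 0.220.
t = −τ ln(0.220) = 30.51 × 1.514 = 46.20 yr.

46.2 yr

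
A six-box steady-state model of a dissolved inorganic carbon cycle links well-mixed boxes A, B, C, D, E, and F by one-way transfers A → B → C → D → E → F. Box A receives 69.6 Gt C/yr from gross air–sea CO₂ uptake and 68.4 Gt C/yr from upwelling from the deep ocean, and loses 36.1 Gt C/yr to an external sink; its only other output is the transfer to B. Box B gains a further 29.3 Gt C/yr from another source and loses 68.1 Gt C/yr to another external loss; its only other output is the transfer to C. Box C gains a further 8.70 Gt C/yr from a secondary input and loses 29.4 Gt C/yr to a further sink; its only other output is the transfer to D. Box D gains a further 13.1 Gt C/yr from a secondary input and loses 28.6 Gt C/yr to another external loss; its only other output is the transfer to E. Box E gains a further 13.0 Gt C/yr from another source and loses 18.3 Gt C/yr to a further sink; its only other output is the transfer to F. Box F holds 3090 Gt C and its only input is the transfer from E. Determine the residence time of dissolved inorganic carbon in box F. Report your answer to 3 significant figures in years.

143 yr

Box A: F(A→B) = (69.6 + 68.4) − 36.1 = 101.90 Gt C/yr.
Box B: F(B→C) = (101.90 + 29.3) − 68.1 = 63.100 Gt C/yr.
Box C: F(C→D) = (63.100 + 8.70) − 29.4 = 42.400 Gt C/yr.
Box D: F(D→E) = (42.400 + 13.1) − 28.6 = 26.900 Gt C/yr.
Box E: F(E→F) = (26.900 + 13.0) − 18.3 = 21.600 Gt C/yr.
Box F throughput = its input = 21.600 Gt C/yr; τ = 3090 / 21.600 = 143.1 yr.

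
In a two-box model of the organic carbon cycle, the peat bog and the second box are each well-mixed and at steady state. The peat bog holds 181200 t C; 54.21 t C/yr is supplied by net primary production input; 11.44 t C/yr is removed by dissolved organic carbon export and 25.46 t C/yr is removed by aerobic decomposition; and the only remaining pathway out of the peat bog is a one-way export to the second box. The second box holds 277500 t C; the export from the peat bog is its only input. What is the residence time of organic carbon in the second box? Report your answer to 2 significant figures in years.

16000 yr

Balance the peat bog: ΣF_in = 54.210 t C/yr.
Export to the second box = ΣF_in − (11.44 + 25.46) = 17.310 t C/yr.
At steady state the output of the second box equals its input, 17.310 t C/yr.
τ = M / F = 277500 / 17.310 = 16030 yr.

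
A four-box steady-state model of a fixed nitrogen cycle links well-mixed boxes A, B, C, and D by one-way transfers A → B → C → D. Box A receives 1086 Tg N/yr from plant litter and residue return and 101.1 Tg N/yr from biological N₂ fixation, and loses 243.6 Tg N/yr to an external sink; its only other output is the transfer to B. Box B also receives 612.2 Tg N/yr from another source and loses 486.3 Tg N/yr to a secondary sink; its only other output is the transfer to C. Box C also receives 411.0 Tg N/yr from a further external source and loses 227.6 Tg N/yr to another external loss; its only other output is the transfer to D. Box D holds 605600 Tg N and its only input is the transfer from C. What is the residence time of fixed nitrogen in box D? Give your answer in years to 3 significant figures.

483 yr

Box A: F(A→B) = (1086 + 101.1) − 243.6 = 943.50 Tg N/yr.
Box B: F(B→C) = (943.50 + 612.2) − 486.3 = 1069.4 Tg N/yr.
Box C: F(C→D) = (1069.4 + 411.0) − 227.6 = 1252.8 Tg N/yr.
Box D throughput = its input = 1252.8 Tg N/yr; τ = 605600 / 1252.8 = 483.4 yr.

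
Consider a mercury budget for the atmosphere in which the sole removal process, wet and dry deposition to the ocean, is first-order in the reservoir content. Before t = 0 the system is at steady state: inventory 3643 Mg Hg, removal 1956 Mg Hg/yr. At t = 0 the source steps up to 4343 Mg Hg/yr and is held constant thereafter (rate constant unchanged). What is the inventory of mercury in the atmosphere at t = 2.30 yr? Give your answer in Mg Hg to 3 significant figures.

The sink rate constant is k = F₀/M₀ = 1956/3643 = 0.5369 yr⁻¹.
Solving dM/dt = F₁ − kM with M(0) = M₀ gives M(t) = F₁/k + (M₀ − F₁/k)·e^(−kt).
F₁/k = 4343/0.5369 = 8088.7 Mg Hg; kt = 0.5369 × 2.30 = 1.235, e^(−kt) = 0.2909.
M(2.30) = 8088.7 + (3643 − 8088.7) × 0.2909 = 8088.7 − 1293 = 6795.6 Mg Hg.

6800 Mg Hg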